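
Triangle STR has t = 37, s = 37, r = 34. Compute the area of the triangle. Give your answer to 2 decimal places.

area ≈ 558.68

Semiperimeter p = (37 + 37 + 34)/2 = 54.
Heron's formula: area = √(54·17·17·20) ≈ 558.68.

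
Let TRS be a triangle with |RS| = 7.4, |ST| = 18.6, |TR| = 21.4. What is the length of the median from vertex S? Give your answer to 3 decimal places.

Median from S: ½√(2·|RS|² + 2·|ST|² − |TR|²) ≈ 9.2666.

m_S ≈ 9.267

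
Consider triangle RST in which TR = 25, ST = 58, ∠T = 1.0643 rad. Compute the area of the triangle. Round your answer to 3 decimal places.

Area = ½·ST·TR·sin T ≈ 633.98.

633.976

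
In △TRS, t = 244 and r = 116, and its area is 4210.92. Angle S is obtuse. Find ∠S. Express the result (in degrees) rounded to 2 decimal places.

From area = ½·t·r·sin S, we get sin S = 2·area/(t·r) ≈ 0.29755.
Taking the obtuse solution, ∠S ≈ 162.69°.

∠S ≈ 162.69°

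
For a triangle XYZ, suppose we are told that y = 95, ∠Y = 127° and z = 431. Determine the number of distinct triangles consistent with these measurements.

z·sin Y = 431·sin(127°) ≈ 344.2.
Since ∠Y is not acute, a triangle exists only if y > z; here y ≤ z, so there is no triangle.

0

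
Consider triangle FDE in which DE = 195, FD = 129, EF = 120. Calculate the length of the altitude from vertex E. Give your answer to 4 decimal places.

h_E ≈ 116.9069

Semiperimeter s = (195 + 120 + 129)/2 = 222.
Heron's formula: area = √(222·27·102·93) ≈ 7540.5.
The altitude from E has length 2·area/FD ≈ 116.91.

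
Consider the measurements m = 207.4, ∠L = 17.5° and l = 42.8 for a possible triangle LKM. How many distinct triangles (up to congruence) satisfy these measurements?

0

m·sin L = 207.4·sin(17.5°) ≈ 62.37.
Since l = 42.8 < 62.37 = m sin L, no triangle exists.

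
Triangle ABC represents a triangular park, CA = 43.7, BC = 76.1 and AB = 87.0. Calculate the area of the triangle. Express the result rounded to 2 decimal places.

Semiperimeter s = (76.1 + 43.7 + 87)/2 = 103.4.
Heron's formula: area = √(103.4·27.3·59.7·16.4) ≈ 1662.5.

1662.46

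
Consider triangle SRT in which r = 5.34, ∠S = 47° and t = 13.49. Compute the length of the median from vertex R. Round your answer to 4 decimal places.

11.8313

By the law of cosines, s² = r² + t² − 2·r·t·cos S = 112.24, so s ≈ 10.594.
Median from R: ½√(2·t² + 2·s² − r²) ≈ 11.831.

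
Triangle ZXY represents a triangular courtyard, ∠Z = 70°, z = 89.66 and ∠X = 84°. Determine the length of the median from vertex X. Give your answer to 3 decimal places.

m_X ≈ 51.411

The third angle is ∠Y = 180° − ∠Z − ∠X = 26.00°.
Law of sines: x = z·sin X/sin Z ≈ 94.891.
Law of sines: y = z·sin Y/sin Z ≈ 41.827.
Median from X: ½√(2·y² + 2·z² − x²) ≈ 51.411.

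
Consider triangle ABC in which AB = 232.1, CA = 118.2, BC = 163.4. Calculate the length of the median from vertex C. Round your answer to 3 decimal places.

Median from C: ½√(2·BC² + 2·CA² − AB²) ≈ 82.872.

82.872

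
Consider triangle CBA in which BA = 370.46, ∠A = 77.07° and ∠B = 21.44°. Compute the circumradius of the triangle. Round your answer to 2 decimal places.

R ≈ 187.29

The third angle is ∠C = 180° − ∠B − ∠A = 81.49°.
Law of sines: AC = BA·sin B/sin C ≈ 136.92.
Law of sines: CB = BA·sin A/sin C ≈ 365.09.
Circumradius = BA/(2 sin C) ≈ 187.29.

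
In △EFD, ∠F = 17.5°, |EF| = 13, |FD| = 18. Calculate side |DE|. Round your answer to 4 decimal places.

6.8308

By the law of cosines, |DE|² = |EF|² + |FD|² − 2·|EF|·|FD|·cos F = 46.66, so |DE| ≈ 6.8308.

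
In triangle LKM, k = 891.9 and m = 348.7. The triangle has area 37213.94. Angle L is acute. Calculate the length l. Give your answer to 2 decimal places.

From area = ½·k·m·sin L, we get sin L = 2·area/(k·m) ≈ 0.23931.
Taking the acute solution, ∠L ≈ 13.85°.
Law of cosines then gives l ≈ 559.59.

559.59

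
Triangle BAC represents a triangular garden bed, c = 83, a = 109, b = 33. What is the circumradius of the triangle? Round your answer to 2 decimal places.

77.67

By the law of cosines, cos B = (a² + c² − b²) / (2·a·c) ≈ 0.97717, so ∠B ≈ 12.27°.
Circumradius = b/(2 sin B) ≈ 77.67.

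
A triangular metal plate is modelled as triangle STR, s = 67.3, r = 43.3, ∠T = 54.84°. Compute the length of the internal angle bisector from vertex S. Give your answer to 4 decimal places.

t_S ≈ 35.7035

By the law of cosines, t² = r² + s² − 2·r·s·cos T = 3048, so t ≈ 55.208.
Law of cosines again: cos S = (t² + r² − s²)/(2·t·r) ≈ 0.08232, so ∠S ≈ 85.28°.
The bisector from S has length 2·t·r·cos(∠S/2)/(t+r) ≈ 35.704.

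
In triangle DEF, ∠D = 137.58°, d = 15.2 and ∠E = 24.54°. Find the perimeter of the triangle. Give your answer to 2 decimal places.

The third angle is ∠F = 180° − ∠D − ∠E = 17.88°.
Law of sines: e = d·sin E/sin D ≈ 9.3587.
Law of sines: f = d·sin F/sin D ≈ 6.9182.
Semiperimeter s = (15.2+9.3587+6.9182)/2 = 15.738.
Perimeter = 15.2 + 9.3587 + 6.9182 = 31.477.

31.48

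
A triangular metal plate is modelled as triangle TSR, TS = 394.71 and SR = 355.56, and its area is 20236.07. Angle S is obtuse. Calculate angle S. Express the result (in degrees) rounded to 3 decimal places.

From area = ½·TS·SR·sin S, we get sin S = 2·area/(TS·SR) ≈ 0.28838.
Taking the obtuse solution, ∠S ≈ 163.24°.

∠S ≈ 163.239°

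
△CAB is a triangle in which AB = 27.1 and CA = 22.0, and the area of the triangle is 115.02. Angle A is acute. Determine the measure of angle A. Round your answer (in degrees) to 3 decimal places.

∠A ≈ 22.696°

From area = ½·CA·AB·sin A, we get sin A = 2·area/(CA·AB) ≈ 0.38584.
Taking the acute solution, ∠A ≈ 22.70°.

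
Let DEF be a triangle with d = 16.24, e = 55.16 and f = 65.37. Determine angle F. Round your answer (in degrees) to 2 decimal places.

By the law of cosines, cos F = (d² + e² − f²) / (2·d·e) ≈ -0.53967, so ∠F ≈ 122.66°.

∠F ≈ 122.66°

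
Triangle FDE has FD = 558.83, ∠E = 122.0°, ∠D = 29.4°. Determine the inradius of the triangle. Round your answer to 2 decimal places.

The third angle is ∠F = 180° − ∠D − ∠E = 28.60°.
Law of sines: DE = FD·sin F/sin E ≈ 315.44.
Law of sines: EF = FD·sin D/sin E ≈ 323.49.
Area = ½·FD·DE·sin D ≈ 43267.
Semiperimeter s = (315.44+323.49+558.83)/2 = 598.88.
Inradius = area/s = 43267/598.88 ≈ 72.248.

72.25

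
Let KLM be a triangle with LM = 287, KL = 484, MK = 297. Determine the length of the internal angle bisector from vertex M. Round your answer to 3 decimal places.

163.377

By the law of cosines, cos M = (LM² + MK² − KL²) / (2·LM·MK) ≈ -0.37353, so ∠M ≈ 111.93°.
The bisector from M has length 2·LM·MK·cos(∠M/2)/(LM+MK) ≈ 163.38.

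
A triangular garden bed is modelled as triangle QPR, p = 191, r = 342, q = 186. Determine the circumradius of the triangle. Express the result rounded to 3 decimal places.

By the law of cosines, cos Q = (p² + r² − q²) / (2·p·r) ≈ 0.90972, so ∠Q ≈ 24.53°.
Circumradius = q/(2 sin Q) ≈ 223.97.

223.972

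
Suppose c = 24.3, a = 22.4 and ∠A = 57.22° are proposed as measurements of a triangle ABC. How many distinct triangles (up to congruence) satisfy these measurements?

2

c·sin A = 24.3·sin(57.22°) ≈ 20.43.
Since c sin A < a < c (20.43 < 22.4 < 24.3), two triangles exist.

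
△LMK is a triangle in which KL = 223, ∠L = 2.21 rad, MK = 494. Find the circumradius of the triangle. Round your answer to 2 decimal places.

R ≈ 307.76

Law of sines: sin M = KL·sin L/MK ≈ 0.36229.
Since MK ≥ KL, only the acute value applies: ∠M ≈ 0.371 rad.
Then ∠K = π − ∠L − ∠M ≈ 0.561 rad.
Law of sines gives LM = MK·sin K/sin L ≈ 327.41.
Circumradius = MK/(2 sin L) ≈ 307.76.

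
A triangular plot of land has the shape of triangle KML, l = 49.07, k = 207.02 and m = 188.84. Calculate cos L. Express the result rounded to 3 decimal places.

By the law of cosines, cos L = (k² + m² − l²) / (2·k·m) ≈ 0.97343, so ∠L ≈ 0.231 rad.

cos L ≈ 0.973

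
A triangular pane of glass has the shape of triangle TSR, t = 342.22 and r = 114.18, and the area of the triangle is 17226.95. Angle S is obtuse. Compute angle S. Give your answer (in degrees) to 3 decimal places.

118.146

From area = ½·r·t·sin S, we get sin S = 2·area/(r·t) ≈ 0.88174.
Taking the obtuse solution, ∠S ≈ 118.15°.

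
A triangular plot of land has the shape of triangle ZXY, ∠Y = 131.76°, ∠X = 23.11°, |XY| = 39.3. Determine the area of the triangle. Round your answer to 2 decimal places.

The third angle is ∠Z = 180° − ∠X − ∠Y = 25.13°.
Law of sines: |YZ| = |XY|·sin X/sin Z ≈ 36.322.
Law of sines: |ZX| = |XY|·sin Y/sin Z ≈ 69.031.
Area = ½·|XY|·|YZ|·sin Y ≈ 532.4.

area ≈ 532.40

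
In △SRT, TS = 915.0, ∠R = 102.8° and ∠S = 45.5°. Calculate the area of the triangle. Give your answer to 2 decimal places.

area ≈ 160891.24

The third angle is ∠T = 180° − ∠S − ∠R = 31.70°.
Law of sines: RT = TS·sin S/sin R ≈ 669.26.
Law of sines: SR = TS·sin T/sin R ≈ 493.06.
Area = ½·TS·RT·sin T ≈ 1.6089e+05.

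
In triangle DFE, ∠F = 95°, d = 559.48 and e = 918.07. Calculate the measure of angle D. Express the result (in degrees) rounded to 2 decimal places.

By the law of cosines, f² = e² + d² − 2·e·d·cos F = 1.2454e+06, so f ≈ 1116.
Law of cosines again: cos D = (f² + e² − d²)/(2·f·e) ≈ 0.86635, so ∠D ≈ 29.96°.

∠D ≈ 29.96°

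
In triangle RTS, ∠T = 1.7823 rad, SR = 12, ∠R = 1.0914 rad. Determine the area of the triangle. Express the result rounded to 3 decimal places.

area ≈ 17.295

The third angle is ∠S = π − ∠R − ∠T = 0.2679 rad.
Law of sines: TS = SR·sin R/sin T ≈ 10.89.
Law of sines: RT = SR·sin S/sin T ≈ 3.2488.
Area = ½·SR·TS·sin S ≈ 17.295.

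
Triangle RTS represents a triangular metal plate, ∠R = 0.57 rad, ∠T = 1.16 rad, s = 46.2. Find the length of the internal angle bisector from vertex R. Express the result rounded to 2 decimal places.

t_R ≈ 42.69

The third angle is ∠S = π − ∠R − ∠T = 1.412 rad.
Law of sines: r = s·sin R/sin S ≈ 25.25.
Law of sines: t = s·sin T/sin S ≈ 42.899.
The bisector from R has length 2·t·s·cos(∠R/2)/(t+s) ≈ 42.694.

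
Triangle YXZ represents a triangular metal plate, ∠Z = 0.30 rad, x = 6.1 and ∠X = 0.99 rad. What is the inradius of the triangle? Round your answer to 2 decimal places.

The third angle is ∠Y = π − ∠X − ∠Z = 1.852 rad.
Law of sines: y = x·sin Y/sin X ≈ 7.0107.
Law of sines: z = x·sin Z/sin X ≈ 2.1562.
Area = ½·x·y·sin Z ≈ 6.319.
Semiperimeter s = (7.0107+6.1+2.1562)/2 = 7.6335.
Inradius = area/s = 6.319/7.6335 ≈ 0.8278.

r ≈ 0.83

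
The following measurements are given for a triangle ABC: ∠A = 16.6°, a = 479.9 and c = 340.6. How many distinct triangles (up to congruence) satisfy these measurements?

1

c·sin A = 340.6·sin(16.6°) ≈ 97.31.
Since a ≥ c, exactly one triangle exists.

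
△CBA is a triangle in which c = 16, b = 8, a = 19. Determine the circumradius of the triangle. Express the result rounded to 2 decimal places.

R ≈ 9.62

By the law of cosines, cos C = (b² + a² − c²) / (2·b·a) ≈ 0.55592, so ∠C ≈ 56.23°.
Circumradius = c/(2 sin C) ≈ 9.6242.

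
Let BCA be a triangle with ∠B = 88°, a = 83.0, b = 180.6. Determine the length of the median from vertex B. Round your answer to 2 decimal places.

Law of sines: sin A = a·sin B/b ≈ 0.45930.
Since b ≥ a, only the acute value applies: ∠A ≈ 27.34°.
Then ∠C = 180° − ∠B − ∠A ≈ 64.66°.
Law of sines gives c = b·sin C/sin B ≈ 163.32.
Median from B: ½√(2·c² + 2·a² − b²) ≈ 92.883.

m_B ≈ 92.88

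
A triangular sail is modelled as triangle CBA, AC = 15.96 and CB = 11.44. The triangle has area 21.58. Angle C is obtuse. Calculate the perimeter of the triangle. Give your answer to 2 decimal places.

From area = ½·AC·CB·sin C, we get sin C = 2·area/(AC·CB) ≈ 0.23639.
Taking the obtuse solution, ∠C ≈ 166.33°.
Law of cosines then gives BA ≈ 27.21.
Perimeter = 27.21 + 15.96 + 11.44 = 54.61.

54.61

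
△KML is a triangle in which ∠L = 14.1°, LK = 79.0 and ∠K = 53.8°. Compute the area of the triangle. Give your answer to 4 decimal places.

area ≈ 662.0969

The third angle is ∠M = 180° − ∠L − ∠K = 112.10°.
Law of sines: ML = LK·sin K/sin M ≈ 68.805.
Law of sines: KM = LK·sin L/sin M ≈ 20.772.
Area = ½·LK·ML·sin L ≈ 662.1.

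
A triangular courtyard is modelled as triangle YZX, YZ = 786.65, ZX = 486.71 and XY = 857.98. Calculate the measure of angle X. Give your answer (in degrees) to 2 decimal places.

64.91

By the law of cosines, cos X = (ZX² + XY² − YZ²) / (2·ZX·XY) ≈ 0.42410, so ∠X ≈ 64.91°.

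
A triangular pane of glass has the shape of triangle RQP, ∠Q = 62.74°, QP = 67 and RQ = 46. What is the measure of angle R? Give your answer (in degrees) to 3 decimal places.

∠R ≈ 75.582°

By the law of cosines, PR² = RQ² + QP² − 2·RQ·QP·cos Q = 3781.7, so PR ≈ 61.496.
Law of cosines again: cos R = (PR² + RQ² − QP²)/(2·PR·RQ) ≈ 0.24899, so ∠R ≈ 75.58°.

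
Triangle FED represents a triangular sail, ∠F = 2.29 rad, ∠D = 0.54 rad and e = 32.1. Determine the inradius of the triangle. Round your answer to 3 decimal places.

The third angle is ∠E = π − ∠D − ∠F = 0.312 rad.
Law of sines: f = e·sin F/sin E ≈ 78.773.
Law of sines: d = e·sin D/sin E ≈ 53.833.
Area = ½·e·f·sin D ≈ 650.03.
Semiperimeter s = (78.773+32.1+53.833)/2 = 82.353.
Inradius = area/s = 650.03/82.353 ≈ 7.8932.

r ≈ 7.893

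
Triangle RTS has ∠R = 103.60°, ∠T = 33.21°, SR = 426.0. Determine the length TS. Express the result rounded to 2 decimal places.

755.98

The third angle is ∠S = 180° − ∠R − ∠T = 43.19°.
Law of sines: TS = SR·sin R/sin T ≈ 755.98.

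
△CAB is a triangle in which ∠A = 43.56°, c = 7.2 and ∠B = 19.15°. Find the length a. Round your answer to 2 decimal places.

5.58

The third angle is ∠C = 180° − ∠A − ∠B = 117.29°.
Law of sines: a = c·sin A/sin C ≈ 5.583.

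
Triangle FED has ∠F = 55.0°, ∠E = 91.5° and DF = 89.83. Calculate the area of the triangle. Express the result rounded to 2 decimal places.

1824.80

The third angle is ∠D = 180° − ∠F − ∠E = 33.50°.
Law of sines: ED = DF·sin F/sin E ≈ 73.61.
Law of sines: FE = DF·sin D/sin E ≈ 49.597.
Area = ½·DF·ED·sin D ≈ 1824.8.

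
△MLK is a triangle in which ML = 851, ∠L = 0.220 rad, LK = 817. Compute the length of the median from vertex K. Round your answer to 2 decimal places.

By the law of cosines, KM² = ML² + LK² − 2·ML·LK·cos L = 34671, so KM ≈ 186.2.
Median from K: ½√(2·LK² + 2·KM² − ML²) ≈ 412.35.

412.35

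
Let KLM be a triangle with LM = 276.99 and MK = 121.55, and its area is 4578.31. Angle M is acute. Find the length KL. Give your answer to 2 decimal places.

From area = ½·LM·MK·sin M, we get sin M = 2·area/(LM·MK) ≈ 0.27197.
Taking the acute solution, ∠M ≈ 15.78°.
Law of cosines then gives KL ≈ 163.4.

163.40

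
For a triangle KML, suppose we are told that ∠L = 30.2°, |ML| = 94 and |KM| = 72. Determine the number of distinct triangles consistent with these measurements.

2

|ML|·sin L = 94·sin(30.2°) ≈ 47.28.
Since |ML| sin L < |KM| < |ML| (47.28 < 72 < 94), two triangles exist.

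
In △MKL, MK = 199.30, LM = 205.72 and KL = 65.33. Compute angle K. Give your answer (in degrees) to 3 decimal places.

By the law of cosines, cos K = (MK² + KL² − LM²) / (2·MK·KL) ≈ 0.06405, so ∠K ≈ 86.33°.

86.328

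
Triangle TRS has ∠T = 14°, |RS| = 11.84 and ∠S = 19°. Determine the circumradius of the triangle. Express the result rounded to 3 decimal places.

The third angle is ∠R = 180° − ∠S − ∠T = 147.00°.
Law of sines: |ST| = |RS|·sin R/sin T ≈ 26.655.
Law of sines: |TR| = |RS|·sin S/sin T ≈ 15.934.
Circumradius = |RS|/(2 sin T) ≈ 24.471.

24.471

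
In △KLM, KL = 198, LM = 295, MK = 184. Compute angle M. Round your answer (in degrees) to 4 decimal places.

By the law of cosines, cos M = (LM² + MK² − KL²) / (2·LM·MK) ≈ 0.75237, so ∠M ≈ 41.20°.

∠M ≈ 41.2041°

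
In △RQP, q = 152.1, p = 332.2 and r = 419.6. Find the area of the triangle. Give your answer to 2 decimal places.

area ≈ 22912.48

Semiperimeter s = (419.6 + 152.1 + 332.2)/2 = 451.95.
Heron's formula: area = √(451.95·32.35·299.85·119.75) ≈ 22912.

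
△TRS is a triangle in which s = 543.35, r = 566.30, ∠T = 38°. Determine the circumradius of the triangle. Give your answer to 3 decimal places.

293.926

By the law of cosines, t² = r² + s² − 2·r·s·cos T = 1.3098e+05, so t ≈ 361.92.
Area = ½·r·s·sin T ≈ 94719.
Circumradius = t/(2 sin T) ≈ 293.93.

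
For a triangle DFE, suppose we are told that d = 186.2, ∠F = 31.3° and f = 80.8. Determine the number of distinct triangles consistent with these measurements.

d·sin F = 186.2·sin(31.3°) ≈ 96.73.
Since f = 80.8 < 96.73 = d sin F, no triangle exists.

0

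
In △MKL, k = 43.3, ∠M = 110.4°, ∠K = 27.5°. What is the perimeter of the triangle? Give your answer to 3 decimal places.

The third angle is ∠L = 180° − ∠M − ∠K = 42.10°.
Law of sines: m = k·sin M/sin K ≈ 87.893.
Law of sines: l = k·sin L/sin K ≈ 62.869.
Semiperimeter s = (87.893+43.3+62.869)/2 = 97.031.
Perimeter = 87.893 + 43.3 + 62.869 = 194.06.

194.061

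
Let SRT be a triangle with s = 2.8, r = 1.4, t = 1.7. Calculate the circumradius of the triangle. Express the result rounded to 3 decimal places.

1.799

By the law of cosines, cos S = (r² + t² − s²) / (2·r·t) ≈ -0.62815, so ∠S ≈ 128.91°.
Circumradius = s/(2 sin S) ≈ 1.7993.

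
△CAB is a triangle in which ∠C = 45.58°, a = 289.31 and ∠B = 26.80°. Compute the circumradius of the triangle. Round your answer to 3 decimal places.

151.776

The third angle is ∠A = 180° − ∠B − ∠C = 107.62°.
Law of sines: c = a·sin C/sin A ≈ 216.8.
Law of sines: b = a·sin B/sin A ≈ 136.86.
Circumradius = a/(2 sin A) ≈ 151.78.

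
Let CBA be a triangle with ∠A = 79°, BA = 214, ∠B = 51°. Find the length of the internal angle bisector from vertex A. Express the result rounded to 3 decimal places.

The third angle is ∠C = 180° − ∠B − ∠A = 50.00°.
Law of sines: AC = BA·sin B/sin C ≈ 217.1.
Law of sines: CB = BA·sin A/sin C ≈ 274.22.
The bisector from A has length 2·BA·AC·cos(∠A/2)/(BA+AC) ≈ 166.32.

166.316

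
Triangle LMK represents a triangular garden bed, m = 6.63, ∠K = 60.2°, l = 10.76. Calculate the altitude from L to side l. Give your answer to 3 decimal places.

By the law of cosines, k² = l² + m² − 2·l·m·cos K = 88.827, so k ≈ 9.4248.
Area = ½·l·m·sin K ≈ 30.953.
The altitude from L has length 2·area/l ≈ 5.7533.

5.753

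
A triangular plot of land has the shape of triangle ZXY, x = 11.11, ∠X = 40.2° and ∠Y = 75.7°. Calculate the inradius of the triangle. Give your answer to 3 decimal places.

3.852

The third angle is ∠Z = 180° − ∠X − ∠Y = 64.10°.
Law of sines: z = x·sin Z/sin X ≈ 15.484.
Law of sines: y = x·sin Y/sin X ≈ 16.679.
Area = ½·x·z·sin Y ≈ 83.347.
Semiperimeter s = (15.484+11.11+16.679)/2 = 21.636.
Inradius = area/s = 83.347/21.636 ≈ 3.8522.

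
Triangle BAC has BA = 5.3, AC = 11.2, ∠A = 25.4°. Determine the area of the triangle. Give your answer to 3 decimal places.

area ≈ 12.731

Area = ½·BA·AC·sin A ≈ 12.731.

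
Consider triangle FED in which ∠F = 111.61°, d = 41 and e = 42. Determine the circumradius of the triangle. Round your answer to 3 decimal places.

36.922

By the law of cosines, f² = e² + d² − 2·e·d·cos F = 4713.4, so f ≈ 68.654.
Area = ½·e·d·sin F ≈ 800.48.
Circumradius = f/(2 sin F) ≈ 36.922.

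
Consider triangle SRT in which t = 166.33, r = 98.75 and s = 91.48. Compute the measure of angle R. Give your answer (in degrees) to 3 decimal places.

By the law of cosines, cos R = (t² + s² − r²) / (2·t·s) ≈ 0.86366, so ∠R ≈ 30.27°.

30.270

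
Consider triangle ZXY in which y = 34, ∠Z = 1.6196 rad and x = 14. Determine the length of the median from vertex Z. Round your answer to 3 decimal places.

m_Z ≈ 18.066

By the law of cosines, z² = x² + y² − 2·x·y·cos Z = 1398.4, so z ≈ 37.396.
Median from Z: ½√(2·x² + 2·y² − z²) ≈ 18.066.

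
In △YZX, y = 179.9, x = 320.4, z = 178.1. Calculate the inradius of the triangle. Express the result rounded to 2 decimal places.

Semiperimeter s = (179.9 + 178.1 + 320.4)/2 = 339.2.
Heron's formula: area = √(339.2·159.3·161.1·18.8) ≈ 12793.
Inradius = area/s = 12793/339.2 ≈ 37.714.

r ≈ 37.71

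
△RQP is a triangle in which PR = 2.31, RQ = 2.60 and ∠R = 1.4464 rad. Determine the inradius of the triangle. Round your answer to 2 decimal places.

By the law of cosines, QP² = PR² + RQ² − 2·PR·RQ·cos R = 10.606, so QP ≈ 3.2566.
Area = ½·PR·RQ·sin R ≈ 2.9798.
Semiperimeter s = (3.2566+2.31+2.6)/2 = 4.0833.
Inradius = area/s = 2.9798/4.0833 ≈ 0.72975.

0.73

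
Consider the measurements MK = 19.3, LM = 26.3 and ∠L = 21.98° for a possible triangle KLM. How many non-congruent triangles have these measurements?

2

LM·sin L = 26.3·sin(21.98°) ≈ 9.844.
Since LM sin L < MK < LM (9.844 < 19.3 < 26.3), two triangles exist.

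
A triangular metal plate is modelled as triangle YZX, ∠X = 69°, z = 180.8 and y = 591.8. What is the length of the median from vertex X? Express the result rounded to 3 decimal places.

By the law of cosines, x² = y² + z² − 2·y·z·cos X = 3.0623e+05, so x ≈ 553.38.
Median from X: ½√(2·y² + 2·z² − x²) ≈ 338.97.

338.971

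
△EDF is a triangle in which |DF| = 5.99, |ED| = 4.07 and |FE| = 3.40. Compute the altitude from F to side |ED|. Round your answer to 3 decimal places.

Semiperimeter s = (5.99 + 3.4 + 4.07)/2 = 6.73.
Heron's formula: area = √(6.73·0.74·3.33·2.66) ≈ 6.6418.
The altitude from F has length 2·area/|ED| ≈ 3.2638.

3.264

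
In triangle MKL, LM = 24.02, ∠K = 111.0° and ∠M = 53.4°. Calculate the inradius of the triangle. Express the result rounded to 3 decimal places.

2.586

The third angle is ∠L = 180° − ∠M − ∠K = 15.60°.
Law of sines: KL = LM·sin M/sin K ≈ 20.656.
Law of sines: MK = LM·sin L/sin K ≈ 6.919.
Area = ½·LM·KL·sin L ≈ 66.712.
Semiperimeter s = (20.656+24.02+6.919)/2 = 25.797.
Inradius = area/s = 66.712/25.797 ≈ 2.586.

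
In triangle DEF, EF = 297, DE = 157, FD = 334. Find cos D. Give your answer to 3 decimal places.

cos D ≈ 0.458

By the law of cosines, cos D = (FD² + DE² − EF²) / (2·FD·DE) ≈ 0.45765, so ∠D ≈ 62.76°.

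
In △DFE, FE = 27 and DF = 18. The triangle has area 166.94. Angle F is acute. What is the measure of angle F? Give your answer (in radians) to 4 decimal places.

0.7573

From area = ½·DF·FE·sin F, we get sin F = 2·area/(DF·FE) ≈ 0.68700.
Taking the acute solution, ∠F ≈ 0.757 rad.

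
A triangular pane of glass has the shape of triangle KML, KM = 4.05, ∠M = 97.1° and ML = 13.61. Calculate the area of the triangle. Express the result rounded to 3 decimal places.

27.349

Area = ½·KM·ML·sin M ≈ 27.349.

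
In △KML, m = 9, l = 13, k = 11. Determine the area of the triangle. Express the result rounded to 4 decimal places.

area ≈ 48.8077

Semiperimeter s = (11 + 9 + 13)/2 = 16.5.
Heron's formula: area = √(16.5·5.5·7.5·3.5) ≈ 48.808.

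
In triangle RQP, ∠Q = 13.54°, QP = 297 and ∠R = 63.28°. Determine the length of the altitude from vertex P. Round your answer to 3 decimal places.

The third angle is ∠P = 180° − ∠R − ∠Q = 103.18°.
Law of sines: PR = QP·sin Q/sin R ≈ 77.848.
Law of sines: RQ = QP·sin P/sin R ≈ 323.75.
Area = ½·QP·PR·sin P ≈ 11256.
The altitude from P has length 2·area/RQ ≈ 69.535.

h_P ≈ 69.535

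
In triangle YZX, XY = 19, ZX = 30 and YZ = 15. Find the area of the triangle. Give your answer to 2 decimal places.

Semiperimeter s = (30 + 19 + 15)/2 = 32.
Heron's formula: area = √(32·2·13·17) ≈ 118.93.

area ≈ 118.93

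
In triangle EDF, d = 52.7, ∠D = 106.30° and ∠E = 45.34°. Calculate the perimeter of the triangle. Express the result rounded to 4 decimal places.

117.8362

The third angle is ∠F = 180° − ∠E − ∠D = 28.36°.
Law of sines: e = d·sin E/sin D ≈ 39.055.
Law of sines: f = d·sin F/sin D ≈ 26.081.
Semiperimeter s = (39.055+52.7+26.081)/2 = 58.918.
Perimeter = 39.055 + 52.7 + 26.081 = 117.84.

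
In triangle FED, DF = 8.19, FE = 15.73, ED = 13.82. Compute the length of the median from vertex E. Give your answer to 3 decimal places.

m_E ≈ 14.228

Median from E: ½√(2·FE² + 2·ED² − DF²) ≈ 14.228.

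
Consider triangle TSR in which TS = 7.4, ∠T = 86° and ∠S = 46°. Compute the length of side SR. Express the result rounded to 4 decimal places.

9.9334

The third angle is ∠R = 180° − ∠T − ∠S = 48.00°.
Law of sines: SR = TS·sin T/sin R ≈ 9.9334.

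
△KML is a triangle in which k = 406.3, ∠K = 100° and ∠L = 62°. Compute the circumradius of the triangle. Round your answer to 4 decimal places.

R ≈ 206.2839

The third angle is ∠M = 180° − ∠L − ∠K = 18.00°.
Law of sines: m = k·sin M/sin K ≈ 127.49.
Law of sines: l = k·sin L/sin K ≈ 364.28.
Circumradius = k/(2 sin K) ≈ 206.28.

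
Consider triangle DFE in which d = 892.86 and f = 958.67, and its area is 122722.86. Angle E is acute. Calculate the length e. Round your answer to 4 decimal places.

276.0832

From area = ½·d·f·sin E, we get sin E = 2·area/(d·f) ≈ 0.28675.
Taking the acute solution, ∠E ≈ 16.66°.
Law of cosines then gives e ≈ 276.08.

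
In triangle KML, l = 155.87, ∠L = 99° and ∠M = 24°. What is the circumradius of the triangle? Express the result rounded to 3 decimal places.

78.906

The third angle is ∠K = 180° − ∠M − ∠L = 57.00°.
Law of sines: k = l·sin K/sin L ≈ 132.35.
Law of sines: m = l·sin M/sin L ≈ 64.188.
Circumradius = l/(2 sin L) ≈ 78.906.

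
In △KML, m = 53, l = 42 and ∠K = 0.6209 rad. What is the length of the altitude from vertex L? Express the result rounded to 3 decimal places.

30.834

By the law of cosines, k² = m² + l² − 2·m·l·cos K = 951.94, so k ≈ 30.854.
Area = ½·m·l·sin K ≈ 647.51.
The altitude from L has length 2·area/l ≈ 30.834.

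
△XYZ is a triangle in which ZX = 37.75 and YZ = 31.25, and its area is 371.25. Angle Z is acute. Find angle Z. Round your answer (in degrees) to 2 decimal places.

39.01

From area = ½·YZ·ZX·sin Z, we get sin Z = 2·area/(YZ·ZX) ≈ 0.62940.
Taking the acute solution, ∠Z ≈ 39.01°.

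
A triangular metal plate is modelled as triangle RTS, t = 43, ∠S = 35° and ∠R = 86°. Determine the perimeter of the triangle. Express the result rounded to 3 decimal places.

perimeter ≈ 121.817

The third angle is ∠T = 180° − ∠S − ∠R = 59.00°.
Law of sines: r = t·sin R/sin T ≈ 50.043.
Law of sines: s = t·sin S/sin T ≈ 28.774.
Semiperimeter p = (50.043+43+28.774)/2 = 60.908.
Perimeter = 50.043 + 43 + 28.774 = 121.82.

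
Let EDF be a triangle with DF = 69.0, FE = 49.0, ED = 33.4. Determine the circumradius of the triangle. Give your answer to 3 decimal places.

By the law of cosines, cos E = (FE² + ED² − DF²) / (2·FE·ED) ≈ -0.38019, so ∠E ≈ 112.35°.
Circumradius = DF/(2 sin E) ≈ 37.301.

R ≈ 37.301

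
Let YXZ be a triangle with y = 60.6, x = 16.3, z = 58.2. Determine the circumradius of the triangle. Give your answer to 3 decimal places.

By the law of cosines, cos Y = (x² + z² − y²) / (2·x·z) ≈ -0.01024, so ∠Y ≈ 90.59°.
Circumradius = y/(2 sin Y) ≈ 30.302.

R ≈ 30.302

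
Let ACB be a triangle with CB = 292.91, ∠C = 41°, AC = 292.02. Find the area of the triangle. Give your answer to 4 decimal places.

Area = ½·AC·CB·sin C ≈ 28058.

area ≈ 28058.1942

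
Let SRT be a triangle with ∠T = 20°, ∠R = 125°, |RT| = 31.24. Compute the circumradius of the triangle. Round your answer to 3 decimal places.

The third angle is ∠S = 180° − ∠R − ∠T = 35.00°.
Law of sines: |TS| = |RT|·sin R/sin S ≈ 44.615.
Law of sines: |SR| = |RT|·sin T/sin S ≈ 18.628.
Circumradius = |RT|/(2 sin S) ≈ 27.233.

27.233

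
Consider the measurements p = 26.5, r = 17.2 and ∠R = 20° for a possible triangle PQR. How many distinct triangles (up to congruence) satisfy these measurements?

2

p·sin R = 26.5·sin(20°) ≈ 9.064.
Since p sin R < r < p (9.064 < 17.2 < 26.5), two triangles exist.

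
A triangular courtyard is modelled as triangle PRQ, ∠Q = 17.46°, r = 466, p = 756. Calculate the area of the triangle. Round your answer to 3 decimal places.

Area = ½·p·r·sin Q ≈ 52851.

52851.429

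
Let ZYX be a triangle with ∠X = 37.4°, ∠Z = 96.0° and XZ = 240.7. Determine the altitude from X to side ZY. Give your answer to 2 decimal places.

h_X ≈ 239.38

The third angle is ∠Y = 180° − ∠X − ∠Z = 46.60°.
Law of sines: YX = XZ·sin Z/sin Y ≈ 329.47.
Law of sines: ZY = XZ·sin X/sin Y ≈ 201.21.
Area = ½·XZ·YX·sin X ≈ 24083.
The altitude from X has length 2·area/ZY ≈ 239.38.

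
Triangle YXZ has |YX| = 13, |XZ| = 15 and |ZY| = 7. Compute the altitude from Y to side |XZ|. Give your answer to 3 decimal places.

Semiperimeter s = (15 + 7 + 13)/2 = 17.5.
Heron's formula: area = √(17.5·2.5·10.5·4.5) ≈ 45.466.
The altitude from Y has length 2·area/|XZ| ≈ 6.0622.

h_Y ≈ 6.062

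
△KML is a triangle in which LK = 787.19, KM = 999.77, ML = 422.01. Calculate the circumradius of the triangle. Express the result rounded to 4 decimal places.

R ≈ 524.6662

By the law of cosines, cos K = (LK² + KM² − ML²) / (2·LK·KM) ≈ 0.91557, so ∠K ≈ 23.71°.
Circumradius = ML/(2 sin K) ≈ 524.67.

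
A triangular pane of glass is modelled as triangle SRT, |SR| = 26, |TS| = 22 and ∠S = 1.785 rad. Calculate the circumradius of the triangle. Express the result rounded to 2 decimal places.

19.17

By the law of cosines, |RT|² = |TS|² + |SR|² − 2·|TS|·|SR|·cos S = 1403.2, so |RT| ≈ 37.459.
Area = ½·|TS|·|SR|·sin S ≈ 279.46.
Circumradius = |RT|/(2 sin S) ≈ 19.168.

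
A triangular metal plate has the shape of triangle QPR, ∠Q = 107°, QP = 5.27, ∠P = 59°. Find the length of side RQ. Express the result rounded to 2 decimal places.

18.67

The third angle is ∠R = 180° − ∠Q − ∠P = 14.00°.
Law of sines: RQ = QP·sin P/sin R ≈ 18.672.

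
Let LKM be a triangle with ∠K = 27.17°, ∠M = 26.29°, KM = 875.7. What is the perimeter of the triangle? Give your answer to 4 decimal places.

The third angle is ∠L = 180° − ∠K − ∠M = 126.54°.
Law of sines: ML = KM·sin K/sin L ≈ 497.7.
Law of sines: LK = KM·sin M/sin L ≈ 482.75.
Semiperimeter s = (875.7+497.7+482.75)/2 = 928.07.
Perimeter = 875.7 + 497.7 + 482.75 = 1856.1.

perimeter ≈ 1856.1489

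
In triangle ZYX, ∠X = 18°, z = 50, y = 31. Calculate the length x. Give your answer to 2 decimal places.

By the law of cosines, x² = z² + y² − 2·z·y·cos X = 512.72, so x ≈ 22.643.

22.64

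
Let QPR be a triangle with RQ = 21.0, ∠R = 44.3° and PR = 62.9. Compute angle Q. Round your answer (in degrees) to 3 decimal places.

By the law of cosines, QP² = PR² + RQ² − 2·PR·RQ·cos R = 2506.7, so QP ≈ 50.067.
Law of cosines again: cos Q = (RQ² + QP² − PR²)/(2·RQ·QP) ≈ -0.47970, so ∠Q ≈ 118.67°.

∠Q ≈ 118.666°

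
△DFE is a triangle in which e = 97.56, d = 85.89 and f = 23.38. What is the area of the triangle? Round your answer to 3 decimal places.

area ≈ 921.561

Semiperimeter s = (85.89 + 23.38 + 97.56)/2 = 103.41.
Heron's formula: area = √(103.41·17.525·80.035·5.855) ≈ 921.56.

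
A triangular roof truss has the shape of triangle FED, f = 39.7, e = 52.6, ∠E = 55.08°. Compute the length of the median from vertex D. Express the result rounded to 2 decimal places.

Law of sines: sin F = f·sin E/e ≈ 0.61886.
Since e ≥ f, only the acute value applies: ∠F ≈ 38.23°.
Then ∠D = 180° − ∠E − ∠F ≈ 86.69°.
Law of sines gives d = e·sin D/sin E ≈ 64.043.
Median from D: ½√(2·f² + 2·e² − d²) ≈ 33.853.

33.85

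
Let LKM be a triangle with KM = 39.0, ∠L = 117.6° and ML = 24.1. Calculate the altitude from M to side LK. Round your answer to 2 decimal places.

h_M ≈ 21.36

Law of sines: sin K = ML·sin L/KM ≈ 0.54763.
Since KM ≥ ML, only the acute value applies: ∠K ≈ 33.20°.
Then ∠M = 180° − ∠L − ∠K ≈ 29.20°.
Law of sines gives LK = KM·sin M/sin L ≈ 21.467.
Area = ½·KM·ML·sin M ≈ 229.24.
The altitude from M has length 2·area/LK ≈ 21.358.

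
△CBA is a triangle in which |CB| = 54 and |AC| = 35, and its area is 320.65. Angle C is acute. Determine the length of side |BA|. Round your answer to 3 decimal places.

24.192

From area = ½·|AC|·|CB|·sin C, we get sin C = 2·area/(|AC|·|CB|) ≈ 0.33931.
Taking the acute solution, ∠C ≈ 19.83°.
Law of cosines then gives |BA| ≈ 24.192.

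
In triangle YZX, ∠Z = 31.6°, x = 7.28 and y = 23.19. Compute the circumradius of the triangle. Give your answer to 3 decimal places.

By the law of cosines, z² = x² + y² − 2·x·y·cos Z = 303.19, so z ≈ 17.412.
Area = ½·x·y·sin Z ≈ 44.23.
Circumradius = z/(2 sin Z) ≈ 16.615.

R ≈ 16.615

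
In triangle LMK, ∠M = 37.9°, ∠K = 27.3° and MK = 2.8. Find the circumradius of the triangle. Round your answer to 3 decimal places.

R ≈ 1.542

The third angle is ∠L = 180° − ∠M − ∠K = 114.80°.
Law of sines: KL = MK·sin M/sin L ≈ 1.8947.
Law of sines: LM = MK·sin K/sin L ≈ 1.4147.
Circumradius = MK/(2 sin L) ≈ 1.5422.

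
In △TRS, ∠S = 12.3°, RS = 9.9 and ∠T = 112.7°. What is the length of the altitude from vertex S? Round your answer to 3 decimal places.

The third angle is ∠R = 180° − ∠S − ∠T = 55.00°.
Law of sines: ST = RS·sin R/sin T ≈ 8.7905.
Law of sines: TR = RS·sin S/sin T ≈ 2.2861.
Area = ½·RS·ST·sin S ≈ 9.2696.
The altitude from S has length 2·area/TR ≈ 8.1096.

8.110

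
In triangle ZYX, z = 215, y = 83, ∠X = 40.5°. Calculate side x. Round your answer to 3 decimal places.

161.168

By the law of cosines, x² = z² + y² − 2·z·y·cos X = 25975, so x ≈ 161.17.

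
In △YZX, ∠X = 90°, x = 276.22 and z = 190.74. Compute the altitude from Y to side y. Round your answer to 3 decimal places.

Law of sines: sin Z = z·sin X/x ≈ 0.69054.
Since x ≥ z, only the acute value applies: ∠Z ≈ 43.67°.
Then ∠Y = 180° − ∠X − ∠Z ≈ 46.33°.
Law of sines gives y = x·sin Y/sin X ≈ 199.79.
Area = ½·x·z·sin Y ≈ 19054.
The altitude from Y has length 2·area/y ≈ 190.74.

h_Y ≈ 190.740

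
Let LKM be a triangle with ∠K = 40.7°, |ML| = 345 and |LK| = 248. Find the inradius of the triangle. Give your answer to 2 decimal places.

Law of sines: sin M = |LK|·sin K/|ML| ≈ 0.46875.
Since |ML| ≥ |LK|, only the acute value applies: ∠M ≈ 27.95°.
Then ∠L = 180° − ∠K − ∠M ≈ 111.35°.
Law of sines gives |KM| = |ML|·sin L/sin K ≈ 492.77.
Area = ½·|ML|·|LK|·sin L ≈ 39845.
Semiperimeter s = (492.77+345+248)/2 = 542.88.
Inradius = area/s = 39845/542.88 ≈ 73.395.

73.40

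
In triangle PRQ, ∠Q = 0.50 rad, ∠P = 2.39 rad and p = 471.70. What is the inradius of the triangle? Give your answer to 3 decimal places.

The third angle is ∠R = π − ∠Q − ∠P = 0.252 rad.
Law of sines: r = p·sin R/sin P ≈ 171.98.
Law of sines: q = p·sin Q/sin P ≈ 331.2.
Area = ½·p·r·sin Q ≈ 19446.
Semiperimeter s = (471.7+171.98+331.2)/2 = 487.44.
Inradius = area/s = 19446/487.44 ≈ 39.894.

39.894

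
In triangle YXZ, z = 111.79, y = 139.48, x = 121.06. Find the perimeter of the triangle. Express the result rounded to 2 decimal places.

Perimeter = 139.48 + 121.06 + 111.79 = 372.33.

perimeter ≈ 372.33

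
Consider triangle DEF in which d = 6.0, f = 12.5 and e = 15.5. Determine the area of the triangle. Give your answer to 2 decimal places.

Semiperimeter s = (6 + 15.5 + 12.5)/2 = 17.
Heron's formula: area = √(17·11·1.5·4.5) ≈ 35.528.

area ≈ 35.53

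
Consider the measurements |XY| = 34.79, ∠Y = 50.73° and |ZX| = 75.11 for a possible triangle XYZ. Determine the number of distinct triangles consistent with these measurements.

|XY|·sin Y = 34.79·sin(50.73°) ≈ 26.93.
Since |ZX| ≥ |XY|, exactly one triangle exists.

1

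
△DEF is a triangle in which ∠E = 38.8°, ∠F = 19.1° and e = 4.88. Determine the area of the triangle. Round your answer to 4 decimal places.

5.2674

The third angle is ∠D = 180° − ∠E − ∠F = 122.10°.
Law of sines: d = e·sin D/sin E ≈ 6.5974.
Law of sines: f = e·sin F/sin E ≈ 2.5484.
Area = ½·e·d·sin F ≈ 5.2674.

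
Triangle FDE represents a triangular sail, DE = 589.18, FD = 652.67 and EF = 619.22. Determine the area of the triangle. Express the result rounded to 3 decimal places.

Semiperimeter s = (589.18 + 619.22 + 652.67)/2 = 930.54.
Heron's formula: area = √(930.54·341.36·311.32·277.87) ≈ 1.6576e+05.

area ≈ 165762.557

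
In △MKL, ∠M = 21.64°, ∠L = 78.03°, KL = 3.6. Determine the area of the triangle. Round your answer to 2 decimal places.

The third angle is ∠K = 180° − ∠L − ∠M = 80.33°.
Law of sines: LM = KL·sin K/sin M ≈ 9.6234.
Law of sines: MK = KL·sin L/sin M ≈ 9.5498.
Area = ½·KL·LM·sin L ≈ 16.945.

area ≈ 16.95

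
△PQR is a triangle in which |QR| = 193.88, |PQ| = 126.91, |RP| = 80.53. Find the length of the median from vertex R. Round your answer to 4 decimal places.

134.2041

Median from R: ½√(2·|QR|² + 2·|RP|² − |PQ|²) ≈ 134.2.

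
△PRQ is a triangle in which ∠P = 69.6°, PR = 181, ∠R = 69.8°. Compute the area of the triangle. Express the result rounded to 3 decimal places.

area ≈ 22141.046

The third angle is ∠Q = 180° − ∠P − ∠R = 40.60°.
Law of sines: RQ = PR·sin P/sin Q ≈ 260.69.
Law of sines: QP = PR·sin R/sin Q ≈ 261.02.
Area = ½·PR·RQ·sin R ≈ 22141.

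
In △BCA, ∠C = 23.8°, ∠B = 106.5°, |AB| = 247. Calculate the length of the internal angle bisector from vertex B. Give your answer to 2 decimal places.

The third angle is ∠A = 180° − ∠B − ∠C = 49.70°.
Law of sines: |CA| = |AB|·sin B/sin C ≈ 586.87.
Law of sines: |BC| = |AB|·sin A/sin C ≈ 466.81.
The bisector from B has length 2·|AB|·|BC|·cos(∠B/2)/(|AB|+|BC|) ≈ 193.3.

t_B ≈ 193.30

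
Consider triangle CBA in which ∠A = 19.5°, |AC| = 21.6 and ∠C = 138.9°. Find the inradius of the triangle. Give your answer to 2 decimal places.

The third angle is ∠B = 180° − ∠A − ∠C = 21.60°.
Law of sines: |BA| = |AC|·sin C/sin B ≈ 38.572.
Law of sines: |CB| = |AC|·sin A/sin B ≈ 19.586.
Area = ½·|AC|·|BA|·sin A ≈ 139.06.
Semiperimeter s = (38.572+21.6+19.586)/2 = 39.879.
Inradius = area/s = 139.06/39.879 ≈ 3.4869.

3.49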